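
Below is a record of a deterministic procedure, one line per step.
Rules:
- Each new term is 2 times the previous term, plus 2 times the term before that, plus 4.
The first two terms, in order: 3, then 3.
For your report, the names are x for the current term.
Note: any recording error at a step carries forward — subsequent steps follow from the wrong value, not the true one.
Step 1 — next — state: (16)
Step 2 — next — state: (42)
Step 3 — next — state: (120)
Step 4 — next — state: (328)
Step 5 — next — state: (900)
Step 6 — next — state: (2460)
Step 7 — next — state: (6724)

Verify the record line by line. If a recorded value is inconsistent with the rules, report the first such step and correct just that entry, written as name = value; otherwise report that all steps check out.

step 1: x = 2*(3) + (2)*(3) + (4) = 16 -> in agreement
step 2: x = 2*(16) + (2)*(3) + (4) = 42 -> no discrepancy
step 3: x = 2*(42) + (2)*(16) + (4) = 120 -> agrees with the record
step 4: x = 2*(120) + (2)*(42) + (4) = 328 -> consistent with the record
step 5: x = 2*(328) + (2)*(120) + (4) = 900 -> no discrepancy
step 6: x = 2*(900) + (2)*(328) + (4) = 2460 -> checks out
step 7: x = 2*(2460) + (2)*(900) + (4) = 6724 -> matches
Nothing is out of place; the run is error-free.

no error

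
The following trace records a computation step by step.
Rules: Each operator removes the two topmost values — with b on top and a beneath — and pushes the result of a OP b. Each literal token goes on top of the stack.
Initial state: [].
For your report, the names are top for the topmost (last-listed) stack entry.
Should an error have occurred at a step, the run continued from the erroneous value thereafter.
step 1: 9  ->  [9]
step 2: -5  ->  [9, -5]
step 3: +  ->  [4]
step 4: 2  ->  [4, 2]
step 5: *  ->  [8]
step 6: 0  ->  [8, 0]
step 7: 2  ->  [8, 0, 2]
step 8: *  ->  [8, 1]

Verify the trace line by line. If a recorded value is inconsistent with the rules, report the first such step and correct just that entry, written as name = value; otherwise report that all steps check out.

1. push 9: top = 9 (same as recorded)
2. push -5: top = -5 (exactly as logged)
3. 9 + -5 = 4 (confirmed correct)
4. push 2: top = 2 (agrees with the trace)
5. 4 * 2 = 8 (confirmed correct)
6. push 0: top = 0 (checks out)
7. push 2: top = 2 (confirmed correct)
8. 0 * 2 = 0 (this is not what the trace shows)
Conclusion: step 8 carries the first error; the entry should be top = 0.

step 8, top = 0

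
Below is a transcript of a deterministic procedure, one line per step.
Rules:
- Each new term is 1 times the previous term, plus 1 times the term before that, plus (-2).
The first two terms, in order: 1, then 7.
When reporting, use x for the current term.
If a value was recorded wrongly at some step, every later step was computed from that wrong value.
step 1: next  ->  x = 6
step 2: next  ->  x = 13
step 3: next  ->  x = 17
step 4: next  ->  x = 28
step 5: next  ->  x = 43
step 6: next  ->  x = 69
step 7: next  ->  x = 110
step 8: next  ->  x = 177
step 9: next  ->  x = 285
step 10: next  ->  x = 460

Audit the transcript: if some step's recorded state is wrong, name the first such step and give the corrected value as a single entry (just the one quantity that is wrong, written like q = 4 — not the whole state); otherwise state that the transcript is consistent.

Recomputing the run from the initial state:
step 1: x = 6
step 2: x = 11
step 3: x = 15
step 4: x = 24
step 5: x = 37
step 6: x = 59
step 7: x = 94
step 8: x = 151
step 9: x = 243
step 10: x = 392
The first disagreement with the transcript is at step 2, where the value should be x = 11.

step 2, x = 11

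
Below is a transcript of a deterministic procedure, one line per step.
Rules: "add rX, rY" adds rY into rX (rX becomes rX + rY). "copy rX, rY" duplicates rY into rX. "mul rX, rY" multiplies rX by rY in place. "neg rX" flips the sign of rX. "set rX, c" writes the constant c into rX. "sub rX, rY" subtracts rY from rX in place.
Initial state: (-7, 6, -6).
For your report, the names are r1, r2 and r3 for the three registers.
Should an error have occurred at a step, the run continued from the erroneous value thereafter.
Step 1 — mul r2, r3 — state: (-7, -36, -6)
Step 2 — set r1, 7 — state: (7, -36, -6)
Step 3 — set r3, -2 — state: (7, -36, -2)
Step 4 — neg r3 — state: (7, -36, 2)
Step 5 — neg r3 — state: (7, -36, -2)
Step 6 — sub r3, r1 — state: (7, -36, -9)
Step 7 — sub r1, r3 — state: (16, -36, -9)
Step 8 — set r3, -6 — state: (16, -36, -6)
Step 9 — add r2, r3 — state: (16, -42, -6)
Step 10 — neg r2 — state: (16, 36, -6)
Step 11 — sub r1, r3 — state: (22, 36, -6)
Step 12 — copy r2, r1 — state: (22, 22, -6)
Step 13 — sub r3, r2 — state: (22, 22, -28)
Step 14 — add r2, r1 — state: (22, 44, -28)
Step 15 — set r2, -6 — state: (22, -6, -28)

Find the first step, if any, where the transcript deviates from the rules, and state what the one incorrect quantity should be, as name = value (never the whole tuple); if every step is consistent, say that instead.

Step 1: r2 = 6 * -6 = -36 — same as recorded.
Step 2: r1 = 7 — no discrepancy.
Step 3: r3 = -2 — agrees with the transcript.
Step 4: r3 = -(-2) = 2 — consistent with the transcript.
Step 5: r3 = -(2) = -2 — no discrepancy.
Step 6: r3 = -2 - 7 = -9 — in agreement.
Step 7: r1 = 7 - -9 = 16 — agrees with the transcript.
Step 8: r3 = -6 — matches.
Step 9: r2 = -36 + -6 = -42 — exactly as logged.
Step 10: r2 = -(-42) = 42 — the transcript has a different value.
Step 10 is the first one off; corrected, r2 = 42.

step 10, r2 = 42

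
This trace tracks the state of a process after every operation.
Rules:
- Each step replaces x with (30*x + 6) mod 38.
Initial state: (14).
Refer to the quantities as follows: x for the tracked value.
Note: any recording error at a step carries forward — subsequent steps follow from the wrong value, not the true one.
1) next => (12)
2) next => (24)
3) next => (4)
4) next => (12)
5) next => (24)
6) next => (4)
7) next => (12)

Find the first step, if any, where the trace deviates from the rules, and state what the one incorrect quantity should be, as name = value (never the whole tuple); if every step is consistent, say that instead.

step 1: x = (30*14 + 6) mod 38 = 8 -> the trace has a different value
First incorrect step: 1; the correct value is x = 8.

step 1, x = 8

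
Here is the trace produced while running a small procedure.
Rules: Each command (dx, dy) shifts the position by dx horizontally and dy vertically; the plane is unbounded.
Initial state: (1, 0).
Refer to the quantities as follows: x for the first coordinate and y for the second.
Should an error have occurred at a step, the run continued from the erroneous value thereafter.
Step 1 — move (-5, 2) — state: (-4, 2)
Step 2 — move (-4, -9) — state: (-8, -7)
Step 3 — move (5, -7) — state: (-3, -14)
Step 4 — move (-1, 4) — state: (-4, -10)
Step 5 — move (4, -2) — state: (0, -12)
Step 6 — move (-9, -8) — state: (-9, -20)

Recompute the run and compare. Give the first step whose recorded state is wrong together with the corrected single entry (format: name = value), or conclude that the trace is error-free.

no error

Recomputing the run from the initial state:
step 1: x = -4, y = 2
step 2: x = -8, y = -7
step 3: x = -3, y = -14
step 4: x = -4, y = -10
step 5: x = 0, y = -12
step 6: x = -9, y = -20
This matches the trace at every step.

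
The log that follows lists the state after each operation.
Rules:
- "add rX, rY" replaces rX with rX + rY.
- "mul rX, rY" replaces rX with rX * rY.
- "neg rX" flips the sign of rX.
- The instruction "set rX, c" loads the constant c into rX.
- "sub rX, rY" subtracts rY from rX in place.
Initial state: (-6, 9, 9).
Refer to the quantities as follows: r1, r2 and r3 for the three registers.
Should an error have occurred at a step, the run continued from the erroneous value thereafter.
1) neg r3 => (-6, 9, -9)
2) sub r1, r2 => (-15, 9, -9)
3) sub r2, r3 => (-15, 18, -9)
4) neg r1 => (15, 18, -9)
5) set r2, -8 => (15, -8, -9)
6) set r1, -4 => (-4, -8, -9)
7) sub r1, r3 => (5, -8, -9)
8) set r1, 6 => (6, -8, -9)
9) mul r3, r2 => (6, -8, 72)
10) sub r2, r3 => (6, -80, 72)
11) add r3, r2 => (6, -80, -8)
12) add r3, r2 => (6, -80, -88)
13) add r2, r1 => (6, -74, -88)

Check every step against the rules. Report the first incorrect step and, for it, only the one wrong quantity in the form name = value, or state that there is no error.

Step 1: r3 = -(9) = -9 — in agreement.
Step 2: r1 = -6 - 9 = -15 — no discrepancy.
Step 3: r2 = 9 - -9 = 18 — agrees with the log.
Step 4: r1 = -(-15) = 15 — agrees with the log.
Step 5: r2 = -8 — consistent with the log.
Step 6: r1 = -4 — agrees with the log.
Step 7: r1 = -4 - -9 = 5 — in agreement.
Step 8: r1 = 6 — agrees with the log.
Step 9: r3 = -9 * -8 = 72 — in agreement.
Step 10: r2 = -8 - 72 = -80 — no discrepancy.
Step 11: r3 = 72 + -80 = -8 — no discrepancy.
Step 12: r3 = -8 + -80 = -88 — consistent with the log.
Step 13: r2 = -80 + 6 = -74 — matches.
Each recorded entry agrees with the recomputation.

no error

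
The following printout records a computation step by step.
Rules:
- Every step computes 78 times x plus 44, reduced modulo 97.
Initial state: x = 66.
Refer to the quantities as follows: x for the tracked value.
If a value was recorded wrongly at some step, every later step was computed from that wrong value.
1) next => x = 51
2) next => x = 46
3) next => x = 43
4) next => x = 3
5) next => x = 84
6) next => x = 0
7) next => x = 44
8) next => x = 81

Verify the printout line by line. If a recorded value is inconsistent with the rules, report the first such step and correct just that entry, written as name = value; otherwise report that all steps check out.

step 2, x = 45

step 1: x = (78*66 + 44) mod 97 = 51 -> verified
step 2: x = (78*51 + 44) mod 97 = 45 -> the printout has a different value
That makes step 2 the first incorrect line — x = 45 is what it should show.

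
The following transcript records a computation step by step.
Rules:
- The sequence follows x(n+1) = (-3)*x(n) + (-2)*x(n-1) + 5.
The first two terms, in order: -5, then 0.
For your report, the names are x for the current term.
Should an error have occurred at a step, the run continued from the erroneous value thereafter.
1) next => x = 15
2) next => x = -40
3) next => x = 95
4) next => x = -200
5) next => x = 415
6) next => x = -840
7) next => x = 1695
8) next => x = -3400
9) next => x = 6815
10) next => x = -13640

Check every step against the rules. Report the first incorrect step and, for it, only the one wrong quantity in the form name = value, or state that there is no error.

no error

step 1: x = -3*(0) + (-2)*(-5) + (5) = 15 -> verified
step 2: x = -3*(15) + (-2)*(0) + (5) = -40 -> confirmed correct
step 3: x = -3*(-40) + (-2)*(15) + (5) = 95 -> in agreement
step 4: x = -3*(95) + (-2)*(-40) + (5) = -200 -> in agreement
step 5: x = -3*(-200) + (-2)*(95) + (5) = 415 -> no discrepancy
step 6: x = -3*(415) + (-2)*(-200) + (5) = -840 -> consistent with the transcript
step 7: x = -3*(-840) + (-2)*(415) + (5) = 1695 -> same as recorded
step 8: x = -3*(1695) + (-2)*(-840) + (5) = -3400 -> no discrepancy
step 9: x = -3*(-3400) + (-2)*(1695) + (5) = 6815 -> same as recorded
step 10: x = -3*(6815) + (-2)*(-3400) + (5) = -13640 -> in agreement
All steps check out; nothing to correct.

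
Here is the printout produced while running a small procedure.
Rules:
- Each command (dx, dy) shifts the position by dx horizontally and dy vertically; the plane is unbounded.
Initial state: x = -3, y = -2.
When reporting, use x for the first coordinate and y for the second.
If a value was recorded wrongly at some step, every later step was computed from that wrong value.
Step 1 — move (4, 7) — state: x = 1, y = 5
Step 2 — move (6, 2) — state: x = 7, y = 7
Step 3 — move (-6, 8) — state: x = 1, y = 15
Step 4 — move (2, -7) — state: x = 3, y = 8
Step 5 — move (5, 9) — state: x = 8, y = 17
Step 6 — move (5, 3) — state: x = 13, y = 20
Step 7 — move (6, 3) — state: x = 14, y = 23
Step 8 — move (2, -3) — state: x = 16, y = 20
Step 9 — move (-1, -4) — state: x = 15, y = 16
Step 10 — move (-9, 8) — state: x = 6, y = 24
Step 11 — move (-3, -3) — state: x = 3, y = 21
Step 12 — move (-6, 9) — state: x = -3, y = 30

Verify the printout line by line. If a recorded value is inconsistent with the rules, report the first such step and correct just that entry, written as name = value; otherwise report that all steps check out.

step 7, x = 19

Recomputing the run from the initial state:
step 1: x = 1, y = 5
step 2: x = 7, y = 7
step 3: x = 1, y = 15
step 4: x = 3, y = 8
step 5: x = 8, y = 17
step 6: x = 13, y = 20
step 7: x = 19, y = 23
step 8: x = 21, y = 20
step 9: x = 20, y = 16
step 10: x = 11, y = 24
step 11: x = 8, y = 21
step 12: x = 2, y = 30
The first disagreement with the printout is at step 7, where the value should be x = 19.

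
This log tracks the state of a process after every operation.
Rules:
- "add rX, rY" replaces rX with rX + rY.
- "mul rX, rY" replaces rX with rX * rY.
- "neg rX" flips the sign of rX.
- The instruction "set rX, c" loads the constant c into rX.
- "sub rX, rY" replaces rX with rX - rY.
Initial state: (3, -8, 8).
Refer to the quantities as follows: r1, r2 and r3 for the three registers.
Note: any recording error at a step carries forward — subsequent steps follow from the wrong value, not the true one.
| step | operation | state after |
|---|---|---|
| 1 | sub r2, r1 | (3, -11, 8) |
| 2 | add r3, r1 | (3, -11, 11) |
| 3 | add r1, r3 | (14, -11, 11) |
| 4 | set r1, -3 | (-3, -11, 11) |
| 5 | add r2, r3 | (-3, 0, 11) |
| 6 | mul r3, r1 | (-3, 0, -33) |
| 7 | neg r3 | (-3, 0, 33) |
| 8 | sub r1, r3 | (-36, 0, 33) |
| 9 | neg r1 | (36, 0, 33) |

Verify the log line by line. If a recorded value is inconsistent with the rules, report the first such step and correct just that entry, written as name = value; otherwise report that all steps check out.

no error

Step 1: r2 = -8 - 3 = -11 — exactly as logged.
Step 2: r3 = 8 + 3 = 11 — matches.
Step 3: r1 = 3 + 11 = 14 — in agreement.
Step 4: r1 = -3 — exactly as logged.
Step 5: r2 = -11 + 11 = 0 — same as recorded.
Step 6: r3 = 11 * -3 = -33 — checks out.
Step 7: r3 = -(-33) = 33 — in agreement.
Step 8: r1 = -3 - 33 = -36 — same as recorded.
Step 9: r1 = -(-36) = 36 — matches.
No step deviates from the rules.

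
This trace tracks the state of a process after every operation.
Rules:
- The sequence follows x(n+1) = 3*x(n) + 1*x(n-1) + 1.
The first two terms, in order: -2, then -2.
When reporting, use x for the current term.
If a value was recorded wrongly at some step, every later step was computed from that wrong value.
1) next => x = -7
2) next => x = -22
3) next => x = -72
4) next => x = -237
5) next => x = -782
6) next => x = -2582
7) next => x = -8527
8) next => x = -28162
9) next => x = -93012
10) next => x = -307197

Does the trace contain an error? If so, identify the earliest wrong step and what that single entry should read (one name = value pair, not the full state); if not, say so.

Recomputing the run from the initial state:
step 1: x = -7
step 2: x = -22
step 3: x = -72
step 4: x = -237
step 5: x = -782
step 6: x = -2582
step 7: x = -8527
step 8: x = -28162
step 9: x = -93012
step 10: x = -307197
This matches the trace at every step.

no error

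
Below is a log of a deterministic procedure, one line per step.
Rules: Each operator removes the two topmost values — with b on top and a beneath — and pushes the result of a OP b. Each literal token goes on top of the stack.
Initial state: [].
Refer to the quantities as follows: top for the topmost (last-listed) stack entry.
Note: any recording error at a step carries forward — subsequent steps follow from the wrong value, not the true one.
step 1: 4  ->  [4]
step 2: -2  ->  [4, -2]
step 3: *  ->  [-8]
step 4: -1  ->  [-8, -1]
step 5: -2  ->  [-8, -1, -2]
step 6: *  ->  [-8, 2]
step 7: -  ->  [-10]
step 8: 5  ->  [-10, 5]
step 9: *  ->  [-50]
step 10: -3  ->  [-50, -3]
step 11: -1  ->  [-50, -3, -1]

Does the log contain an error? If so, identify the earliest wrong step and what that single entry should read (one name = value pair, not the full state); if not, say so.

Recomputing the run from the initial state:
step 1: [4]
step 2: [4, -2]
step 3: [-8]
step 4: [-8, -1]
step 5: [-8, -1, -2]
step 6: [-8, 2]
step 7: [-10]
step 8: [-10, 5]
step 9: [-50]
step 10: [-50, -3]
step 11: [-50, -3, -1]
This matches the log at every step.

no error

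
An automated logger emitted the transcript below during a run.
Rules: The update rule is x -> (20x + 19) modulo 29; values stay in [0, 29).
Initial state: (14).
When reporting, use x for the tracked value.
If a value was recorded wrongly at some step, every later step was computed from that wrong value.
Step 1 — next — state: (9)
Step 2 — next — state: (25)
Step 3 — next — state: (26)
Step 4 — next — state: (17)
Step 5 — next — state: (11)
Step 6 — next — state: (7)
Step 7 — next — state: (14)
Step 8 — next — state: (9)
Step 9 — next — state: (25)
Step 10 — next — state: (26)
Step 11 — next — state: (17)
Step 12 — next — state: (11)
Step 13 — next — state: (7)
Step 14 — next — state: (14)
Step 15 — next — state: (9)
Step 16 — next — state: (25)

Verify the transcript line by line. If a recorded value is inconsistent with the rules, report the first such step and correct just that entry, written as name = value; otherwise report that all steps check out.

no error

step 1: x = (20*14 + 19) mod 29 = 9 -> agrees with the transcript
step 2: x = (20*9 + 19) mod 29 = 25 -> exactly as logged
step 3: x = (20*25 + 19) mod 29 = 26 -> agrees with the transcript
step 4: x = (20*26 + 19) mod 29 = 17 -> matches
step 5: x = (20*17 + 19) mod 29 = 11 -> confirmed correct
step 6: x = (20*11 + 19) mod 29 = 7 -> agrees with the transcript
step 7: x = (20*7 + 19) mod 29 = 14 -> confirmed correct
step 8: x = (20*14 + 19) mod 29 = 9 -> same as recorded
step 9: x = (20*9 + 19) mod 29 = 25 -> no discrepancy
step 10: x = (20*25 + 19) mod 29 = 26 -> in agreement
step 11: x = (20*26 + 19) mod 29 = 17 -> matches
step 12: x = (20*17 + 19) mod 29 = 11 -> no discrepancy
step 13: x = (20*11 + 19) mod 29 = 7 -> verified
step 14: x = (20*7 + 19) mod 29 = 14 -> in agreement
step 15: x = (20*14 + 19) mod 29 = 9 -> no discrepancy
step 16: x = (20*9 + 19) mod 29 = 25 -> no discrepancy
No step deviates from the rules.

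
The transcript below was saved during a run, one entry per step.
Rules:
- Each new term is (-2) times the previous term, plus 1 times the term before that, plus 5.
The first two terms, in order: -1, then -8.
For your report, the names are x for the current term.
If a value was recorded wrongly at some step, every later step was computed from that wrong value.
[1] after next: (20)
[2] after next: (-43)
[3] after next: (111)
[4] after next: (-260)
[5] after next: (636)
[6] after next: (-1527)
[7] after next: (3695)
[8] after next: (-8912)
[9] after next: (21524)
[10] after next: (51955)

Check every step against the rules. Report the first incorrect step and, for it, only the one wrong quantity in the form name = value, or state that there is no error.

step 10, x = -51955

Recomputing the run from the initial state:
step 1: x = 20
step 2: x = -43
step 3: x = 111
step 4: x = -260
step 5: x = 636
step 6: x = -1527
step 7: x = 3695
step 8: x = -8912
step 9: x = 21524
step 10: x = -51955
The first disagreement with the transcript is at step 10, where the value should be x = -51955.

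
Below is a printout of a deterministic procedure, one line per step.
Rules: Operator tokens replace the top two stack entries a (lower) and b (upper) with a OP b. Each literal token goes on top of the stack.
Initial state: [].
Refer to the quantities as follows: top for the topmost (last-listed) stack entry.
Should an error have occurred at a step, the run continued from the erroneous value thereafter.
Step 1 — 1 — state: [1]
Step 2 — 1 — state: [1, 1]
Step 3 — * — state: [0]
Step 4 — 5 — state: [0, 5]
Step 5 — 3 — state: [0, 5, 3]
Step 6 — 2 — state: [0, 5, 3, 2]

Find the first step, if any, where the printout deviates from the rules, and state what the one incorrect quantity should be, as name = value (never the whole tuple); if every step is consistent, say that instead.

Step 1: push 1: top = 1 — consistent with the printout.
Step 2: push 1: top = 1 — checks out.
Step 3: 1 * 1 = 1 — the printout has a different value.
So the first discrepancy is step 3, where the right value is top = 1.

step 3, top = 1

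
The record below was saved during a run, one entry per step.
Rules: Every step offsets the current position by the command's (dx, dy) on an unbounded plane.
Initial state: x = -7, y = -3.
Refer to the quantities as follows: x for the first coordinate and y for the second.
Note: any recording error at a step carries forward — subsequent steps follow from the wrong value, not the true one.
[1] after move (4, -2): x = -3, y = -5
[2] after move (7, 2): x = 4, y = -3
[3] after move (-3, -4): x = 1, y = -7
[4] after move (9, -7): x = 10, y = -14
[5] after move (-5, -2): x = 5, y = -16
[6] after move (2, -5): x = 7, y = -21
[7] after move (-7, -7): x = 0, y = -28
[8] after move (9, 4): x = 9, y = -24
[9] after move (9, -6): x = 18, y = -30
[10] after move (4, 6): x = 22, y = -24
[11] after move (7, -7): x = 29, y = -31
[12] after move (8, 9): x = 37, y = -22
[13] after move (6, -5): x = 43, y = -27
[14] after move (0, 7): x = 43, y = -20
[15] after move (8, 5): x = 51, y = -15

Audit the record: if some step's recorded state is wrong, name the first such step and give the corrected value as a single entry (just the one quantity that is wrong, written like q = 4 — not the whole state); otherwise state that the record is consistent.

Recomputing the run from the initial state:
step 1: x = -3, y = -5
step 2: x = 4, y = -3
step 3: x = 1, y = -7
step 4: x = 10, y = -14
step 5: x = 5, y = -16
step 6: x = 7, y = -21
step 7: x = 0, y = -28
step 8: x = 9, y = -24
step 9: x = 18, y = -30
step 10: x = 22, y = -24
step 11: x = 29, y = -31
step 12: x = 37, y = -22
step 13: x = 43, y = -27
step 14: x = 43, y = -20
step 15: x = 51, y = -15
This matches the record at every step.

no error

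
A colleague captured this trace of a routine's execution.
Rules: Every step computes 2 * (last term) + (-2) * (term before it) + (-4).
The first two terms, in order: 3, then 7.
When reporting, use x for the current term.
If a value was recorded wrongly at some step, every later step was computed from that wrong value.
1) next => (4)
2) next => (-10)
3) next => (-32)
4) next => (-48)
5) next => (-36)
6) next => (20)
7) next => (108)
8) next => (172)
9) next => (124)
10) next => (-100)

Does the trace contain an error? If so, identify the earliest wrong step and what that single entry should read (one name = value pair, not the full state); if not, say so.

no error

Step 1: x = 2*(7) + (-2)*(3) + (-4) = 4 — consistent with the trace.
Step 2: x = 2*(4) + (-2)*(7) + (-4) = -10 — no discrepancy.
Step 3: x = 2*(-10) + (-2)*(4) + (-4) = -32 — exactly as logged.
Step 4: x = 2*(-32) + (-2)*(-10) + (-4) = -48 — confirmed correct.
Step 5: x = 2*(-48) + (-2)*(-32) + (-4) = -36 — confirmed correct.
Step 6: x = 2*(-36) + (-2)*(-48) + (-4) = 20 — confirmed correct.
Step 7: x = 2*(20) + (-2)*(-36) + (-4) = 108 — exactly as logged.
Step 8: x = 2*(108) + (-2)*(20) + (-4) = 172 — agrees with the trace.
Step 9: x = 2*(172) + (-2)*(108) + (-4) = 124 — no discrepancy.
Step 10: x = 2*(124) + (-2)*(172) + (-4) = -100 — matches.
All entries verified; no error found.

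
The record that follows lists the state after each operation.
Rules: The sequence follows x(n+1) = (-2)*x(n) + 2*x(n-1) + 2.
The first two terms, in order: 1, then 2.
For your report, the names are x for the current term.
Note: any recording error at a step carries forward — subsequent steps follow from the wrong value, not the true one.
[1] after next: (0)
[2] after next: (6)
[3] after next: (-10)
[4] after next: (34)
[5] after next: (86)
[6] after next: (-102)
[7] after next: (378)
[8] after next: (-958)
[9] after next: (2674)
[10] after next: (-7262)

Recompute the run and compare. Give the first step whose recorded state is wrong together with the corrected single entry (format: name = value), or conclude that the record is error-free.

step 1: x = -2*(2) + (2)*(1) + (2) = 0 -> consistent with the record
step 2: x = -2*(0) + (2)*(2) + (2) = 6 -> consistent with the record
step 3: x = -2*(6) + (2)*(0) + (2) = -10 -> confirmed correct
step 4: x = -2*(-10) + (2)*(6) + (2) = 34 -> in agreement
step 5: x = -2*(34) + (2)*(-10) + (2) = -86 -> the entry is off here
Conclusion: step 5 carries the first error; the entry should be x = -86.

step 5, x = -86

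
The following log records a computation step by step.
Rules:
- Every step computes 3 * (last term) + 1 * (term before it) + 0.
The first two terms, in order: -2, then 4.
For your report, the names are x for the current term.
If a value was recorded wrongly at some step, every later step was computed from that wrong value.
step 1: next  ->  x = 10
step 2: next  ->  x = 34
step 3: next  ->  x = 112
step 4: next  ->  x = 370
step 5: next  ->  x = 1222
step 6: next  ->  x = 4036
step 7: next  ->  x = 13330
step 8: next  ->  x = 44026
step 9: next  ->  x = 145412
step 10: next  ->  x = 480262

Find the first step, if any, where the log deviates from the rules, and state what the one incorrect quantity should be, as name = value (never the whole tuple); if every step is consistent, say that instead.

Recomputing the run from the initial state:
step 1: x = 10
step 2: x = 34
step 3: x = 112
step 4: x = 370
step 5: x = 1222
step 6: x = 4036
step 7: x = 13330
step 8: x = 44026
step 9: x = 145408
step 10: x = 480250
The first disagreement with the log is at step 9, where the value should be x = 145408.

step 9, x = 145408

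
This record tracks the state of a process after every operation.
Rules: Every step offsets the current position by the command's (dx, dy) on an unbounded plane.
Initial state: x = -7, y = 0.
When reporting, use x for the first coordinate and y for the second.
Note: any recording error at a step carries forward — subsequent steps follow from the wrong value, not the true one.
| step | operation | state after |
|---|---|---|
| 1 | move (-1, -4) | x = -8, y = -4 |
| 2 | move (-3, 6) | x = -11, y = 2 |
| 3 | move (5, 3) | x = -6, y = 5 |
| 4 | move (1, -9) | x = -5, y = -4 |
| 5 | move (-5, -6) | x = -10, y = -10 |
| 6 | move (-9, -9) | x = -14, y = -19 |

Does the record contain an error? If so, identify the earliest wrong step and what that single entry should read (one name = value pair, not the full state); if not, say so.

Recomputing the run from the initial state:
step 1: x = -8, y = -4
step 2: x = -11, y = 2
step 3: x = -6, y = 5
step 4: x = -5, y = -4
step 5: x = -10, y = -10
step 6: x = -19, y = -19
The first disagreement with the record is at step 6, where the value should be x = -19.

step 6, x = -19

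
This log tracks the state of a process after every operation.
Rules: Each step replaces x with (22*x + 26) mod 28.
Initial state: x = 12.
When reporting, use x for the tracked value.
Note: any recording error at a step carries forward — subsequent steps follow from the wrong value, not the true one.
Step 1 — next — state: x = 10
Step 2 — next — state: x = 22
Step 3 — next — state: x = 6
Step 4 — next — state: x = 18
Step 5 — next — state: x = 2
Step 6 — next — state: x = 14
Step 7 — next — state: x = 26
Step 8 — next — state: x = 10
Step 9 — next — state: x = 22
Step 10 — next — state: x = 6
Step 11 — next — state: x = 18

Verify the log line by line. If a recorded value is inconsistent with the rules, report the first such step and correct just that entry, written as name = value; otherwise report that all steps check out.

Step 1: x = (22*12 + 26) mod 28 = 10 — confirmed correct.
Step 2: x = (22*10 + 26) mod 28 = 22 — agrees with the log.
Step 3: x = (22*22 + 26) mod 28 = 6 — exactly as logged.
Step 4: x = (22*6 + 26) mod 28 = 18 — verified.
Step 5: x = (22*18 + 26) mod 28 = 2 — in agreement.
Step 6: x = (22*2 + 26) mod 28 = 14 — exactly as logged.
Step 7: x = (22*14 + 26) mod 28 = 26 — confirmed correct.
Step 8: x = (22*26 + 26) mod 28 = 10 — no discrepancy.
Step 9: x = (22*10 + 26) mod 28 = 22 — matches.
Step 10: x = (22*22 + 26) mod 28 = 6 — no discrepancy.
Step 11: x = (22*6 + 26) mod 28 = 18 — agrees with the log.
No step deviates from the rules.

no error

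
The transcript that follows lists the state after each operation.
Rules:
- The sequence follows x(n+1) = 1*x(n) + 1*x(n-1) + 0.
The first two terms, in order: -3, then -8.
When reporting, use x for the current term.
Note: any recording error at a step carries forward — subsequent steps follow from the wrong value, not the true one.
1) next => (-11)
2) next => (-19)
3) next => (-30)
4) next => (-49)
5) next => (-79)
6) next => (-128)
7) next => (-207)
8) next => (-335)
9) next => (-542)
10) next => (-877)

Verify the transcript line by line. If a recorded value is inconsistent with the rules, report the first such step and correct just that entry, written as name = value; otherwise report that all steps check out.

no error

Step 1: x = 1*(-8) + (1)*(-3) + (0) = -11 — same as recorded.
Step 2: x = 1*(-11) + (1)*(-8) + (0) = -19 — no discrepancy.
Step 3: x = 1*(-19) + (1)*(-11) + (0) = -30 — same as recorded.
Step 4: x = 1*(-30) + (1)*(-19) + (0) = -49 — same as recorded.
Step 5: x = 1*(-49) + (1)*(-30) + (0) = -79 — checks out.
Step 6: x = 1*(-79) + (1)*(-49) + (0) = -128 — checks out.
Step 7: x = 1*(-128) + (1)*(-79) + (0) = -207 — agrees with the transcript.
Step 8: x = 1*(-207) + (1)*(-128) + (0) = -335 — confirmed correct.
Step 9: x = 1*(-335) + (1)*(-207) + (0) = -542 — verified.
Step 10: x = 1*(-542) + (1)*(-335) + (0) = -877 — same as recorded.
Every step is consistent.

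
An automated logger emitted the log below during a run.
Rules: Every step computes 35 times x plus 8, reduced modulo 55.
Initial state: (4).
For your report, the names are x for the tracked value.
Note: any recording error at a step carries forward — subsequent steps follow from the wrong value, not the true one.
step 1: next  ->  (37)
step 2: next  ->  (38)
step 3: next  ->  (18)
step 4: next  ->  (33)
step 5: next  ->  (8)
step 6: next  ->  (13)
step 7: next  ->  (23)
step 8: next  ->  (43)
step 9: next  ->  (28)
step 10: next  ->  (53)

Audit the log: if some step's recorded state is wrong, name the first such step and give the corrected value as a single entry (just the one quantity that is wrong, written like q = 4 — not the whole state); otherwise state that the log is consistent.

Recomputing the run from the initial state:
step 1: x = 38
step 2: x = 18
step 3: x = 33
step 4: x = 8
step 5: x = 13
step 6: x = 23
step 7: x = 43
step 8: x = 28
step 9: x = 53
step 10: x = 48
The first disagreement with the log is at step 1, where the value should be x = 38.

step 1, x = 38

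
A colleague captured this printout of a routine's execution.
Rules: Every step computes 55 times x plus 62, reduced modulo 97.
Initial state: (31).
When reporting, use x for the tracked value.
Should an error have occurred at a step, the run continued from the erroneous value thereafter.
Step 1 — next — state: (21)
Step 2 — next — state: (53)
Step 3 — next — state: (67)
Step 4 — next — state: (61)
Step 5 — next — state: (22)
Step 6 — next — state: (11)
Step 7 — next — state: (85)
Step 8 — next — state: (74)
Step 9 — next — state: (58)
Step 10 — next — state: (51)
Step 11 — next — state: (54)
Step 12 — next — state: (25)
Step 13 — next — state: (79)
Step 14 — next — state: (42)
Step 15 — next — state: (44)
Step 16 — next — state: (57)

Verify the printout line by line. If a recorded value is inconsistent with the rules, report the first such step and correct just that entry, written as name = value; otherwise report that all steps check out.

step 8, x = 81

Step 1: x = (55*31 + 62) mod 97 = 21 — same as recorded.
Step 2: x = (55*21 + 62) mod 97 = 53 — consistent with the printout.
Step 3: x = (55*53 + 62) mod 97 = 67 — matches.
Step 4: x = (55*67 + 62) mod 97 = 61 — exactly as logged.
Step 5: x = (55*61 + 62) mod 97 = 22 — no discrepancy.
Step 6: x = (55*22 + 62) mod 97 = 11 — confirmed correct.
Step 7: x = (55*11 + 62) mod 97 = 85 — verified.
Step 8: x = (55*85 + 62) mod 97 = 81 — the printout has a different value.
That makes step 8 the first incorrect line — x = 81 is what it should show.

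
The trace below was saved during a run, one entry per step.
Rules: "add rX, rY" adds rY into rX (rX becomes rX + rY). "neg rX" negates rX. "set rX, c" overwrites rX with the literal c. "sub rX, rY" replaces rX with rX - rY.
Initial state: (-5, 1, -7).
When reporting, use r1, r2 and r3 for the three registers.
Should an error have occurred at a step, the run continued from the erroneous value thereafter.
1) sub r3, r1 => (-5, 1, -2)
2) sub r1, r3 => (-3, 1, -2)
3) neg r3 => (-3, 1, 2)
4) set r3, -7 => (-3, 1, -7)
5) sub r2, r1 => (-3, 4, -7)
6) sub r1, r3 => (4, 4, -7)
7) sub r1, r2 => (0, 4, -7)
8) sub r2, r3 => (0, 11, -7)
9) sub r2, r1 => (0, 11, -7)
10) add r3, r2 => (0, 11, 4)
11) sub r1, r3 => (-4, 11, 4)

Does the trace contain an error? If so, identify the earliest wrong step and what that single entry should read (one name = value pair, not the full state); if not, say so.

no error

Recomputing the run from the initial state:
step 1: r1 = -5, r2 = 1, r3 = -2
step 2: r1 = -3, r2 = 1, r3 = -2
step 3: r1 = -3, r2 = 1, r3 = 2
step 4: r1 = -3, r2 = 1, r3 = -7
step 5: r1 = -3, r2 = 4, r3 = -7
step 6: r1 = 4, r2 = 4, r3 = -7
step 7: r1 = 0, r2 = 4, r3 = -7
step 8: r1 = 0, r2 = 11, r3 = -7
step 9: r1 = 0, r2 = 11, r3 = -7
step 10: r1 = 0, r2 = 11, r3 = 4
step 11: r1 = -4, r2 = 11, r3 = 4
This matches the trace at every step.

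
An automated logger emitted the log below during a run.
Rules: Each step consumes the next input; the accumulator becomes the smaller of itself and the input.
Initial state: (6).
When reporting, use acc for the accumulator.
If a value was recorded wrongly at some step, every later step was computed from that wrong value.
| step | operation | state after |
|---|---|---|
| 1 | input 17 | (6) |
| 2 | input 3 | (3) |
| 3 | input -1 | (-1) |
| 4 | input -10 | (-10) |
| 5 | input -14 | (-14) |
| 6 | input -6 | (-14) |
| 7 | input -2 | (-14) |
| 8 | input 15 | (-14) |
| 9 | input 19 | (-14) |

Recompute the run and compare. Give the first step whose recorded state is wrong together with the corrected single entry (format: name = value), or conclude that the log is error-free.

Recomputing the run from the initial state:
step 1: acc = 6
step 2: acc = 3
step 3: acc = -1
step 4: acc = -10
step 5: acc = -14
step 6: acc = -14
step 7: acc = -14
step 8: acc = -14
step 9: acc = -14
This matches the log at every step.

no error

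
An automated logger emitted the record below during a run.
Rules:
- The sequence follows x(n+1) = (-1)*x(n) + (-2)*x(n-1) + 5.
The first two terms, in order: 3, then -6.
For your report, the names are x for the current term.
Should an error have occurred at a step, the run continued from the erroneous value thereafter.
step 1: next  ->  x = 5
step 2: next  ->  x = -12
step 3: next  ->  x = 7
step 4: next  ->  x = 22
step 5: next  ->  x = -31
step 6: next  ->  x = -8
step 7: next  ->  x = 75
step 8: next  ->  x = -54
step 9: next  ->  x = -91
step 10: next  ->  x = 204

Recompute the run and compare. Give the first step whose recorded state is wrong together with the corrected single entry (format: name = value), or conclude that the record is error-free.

step 2, x = 12

Recomputing the run from the initial state:
step 1: x = 5
step 2: x = 12
step 3: x = -17
step 4: x = -2
step 5: x = 41
step 6: x = -32
step 7: x = -45
step 8: x = 114
step 9: x = -19
step 10: x = -204
The first disagreement with the record is at step 2, where the value should be x = 12.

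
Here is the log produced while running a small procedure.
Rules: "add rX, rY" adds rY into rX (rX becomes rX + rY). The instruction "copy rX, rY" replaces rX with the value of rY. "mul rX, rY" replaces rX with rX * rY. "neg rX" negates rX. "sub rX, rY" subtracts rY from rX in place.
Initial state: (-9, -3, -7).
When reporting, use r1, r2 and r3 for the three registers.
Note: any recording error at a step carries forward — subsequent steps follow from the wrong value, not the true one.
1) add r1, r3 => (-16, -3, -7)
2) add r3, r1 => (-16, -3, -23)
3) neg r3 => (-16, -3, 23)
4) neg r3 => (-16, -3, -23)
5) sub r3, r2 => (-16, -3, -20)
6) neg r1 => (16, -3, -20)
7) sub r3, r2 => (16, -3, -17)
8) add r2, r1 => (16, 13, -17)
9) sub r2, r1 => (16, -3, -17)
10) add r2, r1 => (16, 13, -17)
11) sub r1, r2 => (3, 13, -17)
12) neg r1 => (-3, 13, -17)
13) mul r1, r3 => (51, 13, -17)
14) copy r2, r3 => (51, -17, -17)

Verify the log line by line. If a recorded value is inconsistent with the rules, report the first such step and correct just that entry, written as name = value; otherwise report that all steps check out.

step 1: r1 = -9 + -7 = -16 -> matches
step 2: r3 = -7 + -16 = -23 -> exactly as logged
step 3: r3 = -(-23) = 23 -> checks out
step 4: r3 = -(23) = -23 -> confirmed correct
step 5: r3 = -23 - -3 = -20 -> matches
step 6: r1 = -(-16) = 16 -> consistent with the log
step 7: r3 = -20 - -3 = -17 -> consistent with the log
step 8: r2 = -3 + 16 = 13 -> matches
step 9: r2 = 13 - 16 = -3 -> no discrepancy
step 10: r2 = -3 + 16 = 13 -> agrees with the log
step 11: r1 = 16 - 13 = 3 -> same as recorded
step 12: r1 = -(3) = -3 -> matches
step 13: r1 = -3 * -17 = 51 -> consistent with the log
step 14: r2 = -17 -> no discrepancy
Each recorded entry agrees with the recomputation.

no error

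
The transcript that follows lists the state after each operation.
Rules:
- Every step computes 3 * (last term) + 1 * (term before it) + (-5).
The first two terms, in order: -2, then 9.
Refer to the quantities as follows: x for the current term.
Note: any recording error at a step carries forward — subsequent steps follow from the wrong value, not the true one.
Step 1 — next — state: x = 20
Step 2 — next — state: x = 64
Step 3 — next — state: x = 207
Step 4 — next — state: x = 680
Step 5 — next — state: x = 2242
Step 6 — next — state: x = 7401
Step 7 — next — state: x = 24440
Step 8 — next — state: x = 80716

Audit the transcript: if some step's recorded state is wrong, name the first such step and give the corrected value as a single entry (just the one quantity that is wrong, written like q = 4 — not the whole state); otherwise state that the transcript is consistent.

no error

1. x = 3*(9) + (1)*(-2) + (-5) = 20 (in agreement)
2. x = 3*(20) + (1)*(9) + (-5) = 64 (exactly as logged)
3. x = 3*(64) + (1)*(20) + (-5) = 207 (consistent with the transcript)
4. x = 3*(207) + (1)*(64) + (-5) = 680 (in agreement)
5. x = 3*(680) + (1)*(207) + (-5) = 2242 (exactly as logged)
6. x = 3*(2242) + (1)*(680) + (-5) = 7401 (matches)
7. x = 3*(7401) + (1)*(2242) + (-5) = 24440 (in agreement)
8. x = 3*(24440) + (1)*(7401) + (-5) = 80716 (checks out)
The recomputation confirms every line.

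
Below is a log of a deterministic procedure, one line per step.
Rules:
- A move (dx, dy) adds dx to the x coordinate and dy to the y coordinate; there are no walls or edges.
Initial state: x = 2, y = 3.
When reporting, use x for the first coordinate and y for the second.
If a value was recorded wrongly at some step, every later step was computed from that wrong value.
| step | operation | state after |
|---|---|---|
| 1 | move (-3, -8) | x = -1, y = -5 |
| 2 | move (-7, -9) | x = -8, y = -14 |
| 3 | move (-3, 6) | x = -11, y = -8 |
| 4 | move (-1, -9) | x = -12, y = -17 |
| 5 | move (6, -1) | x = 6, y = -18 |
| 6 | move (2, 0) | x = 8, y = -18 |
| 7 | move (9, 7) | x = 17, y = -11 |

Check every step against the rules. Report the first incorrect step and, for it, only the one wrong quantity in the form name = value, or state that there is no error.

step 1: x = 2 + (-3) = -1, y = 3 + (-8) = -5 -> exactly as logged
step 2: x = -1 + (-7) = -8, y = -5 + (-9) = -14 -> exactly as logged
step 3: x = -8 + (-3) = -11, y = -14 + (6) = -8 -> agrees with the log
step 4: x = -11 + (-1) = -12, y = -8 + (-9) = -17 -> matches
step 5: x = -12 + (6) = -6, y = -17 + (-1) = -18 -> the recorded entry deviates here
The audit stops at step 5: the recorded entry is wrong and should be x = -6.

step 5, x = -6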